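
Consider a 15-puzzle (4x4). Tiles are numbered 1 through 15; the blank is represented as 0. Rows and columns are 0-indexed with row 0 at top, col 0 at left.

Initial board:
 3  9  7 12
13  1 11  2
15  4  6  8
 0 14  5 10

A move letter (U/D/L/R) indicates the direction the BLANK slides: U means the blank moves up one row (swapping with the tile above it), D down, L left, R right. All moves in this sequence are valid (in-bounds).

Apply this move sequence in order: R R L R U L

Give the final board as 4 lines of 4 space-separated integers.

After move 1 (R):
 3  9  7 12
13  1 11  2
15  4  6  8
14  0  5 10

After move 2 (R):
 3  9  7 12
13  1 11  2
15  4  6  8
14  5  0 10

After move 3 (L):
 3  9  7 12
13  1 11  2
15  4  6  8
14  0  5 10

After move 4 (R):
 3  9  7 12
13  1 11  2
15  4  6  8
14  5  0 10

After move 5 (U):
 3  9  7 12
13  1 11  2
15  4  0  8
14  5  6 10

After move 6 (L):
 3  9  7 12
13  1 11  2
15  0  4  8
14  5  6 10

Answer:  3  9  7 12
13  1 11  2
15  0  4  8
14  5  6 10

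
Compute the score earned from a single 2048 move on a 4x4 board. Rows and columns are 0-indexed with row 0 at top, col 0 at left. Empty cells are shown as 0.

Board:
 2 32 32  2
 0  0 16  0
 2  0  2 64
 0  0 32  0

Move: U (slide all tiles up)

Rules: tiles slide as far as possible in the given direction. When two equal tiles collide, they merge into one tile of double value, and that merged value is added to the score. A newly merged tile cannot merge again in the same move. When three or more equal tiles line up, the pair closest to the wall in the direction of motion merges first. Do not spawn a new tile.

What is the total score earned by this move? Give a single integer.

Slide up:
col 0: [2, 0, 2, 0] -> [4, 0, 0, 0]  score +4 (running 4)
col 1: [32, 0, 0, 0] -> [32, 0, 0, 0]  score +0 (running 4)
col 2: [32, 16, 2, 32] -> [32, 16, 2, 32]  score +0 (running 4)
col 3: [2, 0, 64, 0] -> [2, 64, 0, 0]  score +0 (running 4)
Board after move:
 4 32 32  2
 0  0 16 64
 0  0  2  0
 0  0 32  0

Answer: 4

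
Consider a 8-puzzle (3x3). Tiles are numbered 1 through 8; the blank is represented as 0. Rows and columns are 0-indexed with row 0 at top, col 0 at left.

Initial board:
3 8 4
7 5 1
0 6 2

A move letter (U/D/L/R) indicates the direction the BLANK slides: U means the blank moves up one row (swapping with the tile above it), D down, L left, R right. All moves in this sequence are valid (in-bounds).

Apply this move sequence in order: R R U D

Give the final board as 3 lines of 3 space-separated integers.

Answer: 3 8 4
7 5 1
6 2 0

Derivation:
After move 1 (R):
3 8 4
7 5 1
6 0 2

After move 2 (R):
3 8 4
7 5 1
6 2 0

After move 3 (U):
3 8 4
7 5 0
6 2 1

After move 4 (D):
3 8 4
7 5 1
6 2 0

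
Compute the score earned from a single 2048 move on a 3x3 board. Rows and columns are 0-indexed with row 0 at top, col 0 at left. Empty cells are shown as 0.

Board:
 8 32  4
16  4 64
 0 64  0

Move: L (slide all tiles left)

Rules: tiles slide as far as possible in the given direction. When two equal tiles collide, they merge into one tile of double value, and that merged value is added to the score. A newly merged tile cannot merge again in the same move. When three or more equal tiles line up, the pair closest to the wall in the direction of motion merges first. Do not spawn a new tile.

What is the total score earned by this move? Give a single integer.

Slide left:
row 0: [8, 32, 4] -> [8, 32, 4]  score +0 (running 0)
row 1: [16, 4, 64] -> [16, 4, 64]  score +0 (running 0)
row 2: [0, 64, 0] -> [64, 0, 0]  score +0 (running 0)
Board after move:
 8 32  4
16  4 64
64  0  0

Answer: 0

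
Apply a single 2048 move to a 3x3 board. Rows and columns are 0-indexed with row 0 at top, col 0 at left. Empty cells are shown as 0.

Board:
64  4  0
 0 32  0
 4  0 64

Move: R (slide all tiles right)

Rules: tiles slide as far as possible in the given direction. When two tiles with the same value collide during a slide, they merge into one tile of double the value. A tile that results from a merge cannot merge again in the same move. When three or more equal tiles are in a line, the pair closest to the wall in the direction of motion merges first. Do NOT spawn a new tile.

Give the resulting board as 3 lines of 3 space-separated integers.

Answer:  0 64  4
 0  0 32
 0  4 64

Derivation:
Slide right:
row 0: [64, 4, 0] -> [0, 64, 4]
row 1: [0, 32, 0] -> [0, 0, 32]
row 2: [4, 0, 64] -> [0, 4, 64]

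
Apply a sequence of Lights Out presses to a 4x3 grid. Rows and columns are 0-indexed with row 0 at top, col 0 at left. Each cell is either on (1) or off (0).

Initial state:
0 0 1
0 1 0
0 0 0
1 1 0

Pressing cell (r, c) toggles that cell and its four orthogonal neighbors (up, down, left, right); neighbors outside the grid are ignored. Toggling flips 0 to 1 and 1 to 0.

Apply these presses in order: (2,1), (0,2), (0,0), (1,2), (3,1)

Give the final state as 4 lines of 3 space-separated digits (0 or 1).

After press 1 at (2,1):
0 0 1
0 0 0
1 1 1
1 0 0

After press 2 at (0,2):
0 1 0
0 0 1
1 1 1
1 0 0

After press 3 at (0,0):
1 0 0
1 0 1
1 1 1
1 0 0

After press 4 at (1,2):
1 0 1
1 1 0
1 1 0
1 0 0

After press 5 at (3,1):
1 0 1
1 1 0
1 0 0
0 1 1

Answer: 1 0 1
1 1 0
1 0 0
0 1 1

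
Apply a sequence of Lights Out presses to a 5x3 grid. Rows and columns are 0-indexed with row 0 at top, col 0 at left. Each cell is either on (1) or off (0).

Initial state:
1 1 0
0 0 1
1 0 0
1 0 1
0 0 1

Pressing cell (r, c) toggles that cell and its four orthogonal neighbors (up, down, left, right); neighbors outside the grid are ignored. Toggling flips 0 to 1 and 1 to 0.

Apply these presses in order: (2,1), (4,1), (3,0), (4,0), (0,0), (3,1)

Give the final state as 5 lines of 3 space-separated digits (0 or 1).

Answer: 0 0 0
1 1 1
1 0 1
0 0 0
1 1 0

Derivation:
After press 1 at (2,1):
1 1 0
0 1 1
0 1 1
1 1 1
0 0 1

After press 2 at (4,1):
1 1 0
0 1 1
0 1 1
1 0 1
1 1 0

After press 3 at (3,0):
1 1 0
0 1 1
1 1 1
0 1 1
0 1 0

After press 4 at (4,0):
1 1 0
0 1 1
1 1 1
1 1 1
1 0 0

After press 5 at (0,0):
0 0 0
1 1 1
1 1 1
1 1 1
1 0 0

After press 6 at (3,1):
0 0 0
1 1 1
1 0 1
0 0 0
1 1 0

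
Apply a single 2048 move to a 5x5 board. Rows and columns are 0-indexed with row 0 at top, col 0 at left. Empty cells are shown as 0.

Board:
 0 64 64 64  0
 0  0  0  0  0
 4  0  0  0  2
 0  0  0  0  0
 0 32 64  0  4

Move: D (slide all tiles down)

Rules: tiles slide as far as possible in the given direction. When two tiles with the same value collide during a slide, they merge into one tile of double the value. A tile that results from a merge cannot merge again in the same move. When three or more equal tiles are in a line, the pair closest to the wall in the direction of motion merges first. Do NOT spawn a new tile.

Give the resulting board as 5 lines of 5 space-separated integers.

Answer:   0   0   0   0   0
  0   0   0   0   0
  0   0   0   0   0
  0  64   0   0   2
  4  32 128  64   4

Derivation:
Slide down:
col 0: [0, 0, 4, 0, 0] -> [0, 0, 0, 0, 4]
col 1: [64, 0, 0, 0, 32] -> [0, 0, 0, 64, 32]
col 2: [64, 0, 0, 0, 64] -> [0, 0, 0, 0, 128]
col 3: [64, 0, 0, 0, 0] -> [0, 0, 0, 0, 64]
col 4: [0, 0, 2, 0, 4] -> [0, 0, 0, 2, 4]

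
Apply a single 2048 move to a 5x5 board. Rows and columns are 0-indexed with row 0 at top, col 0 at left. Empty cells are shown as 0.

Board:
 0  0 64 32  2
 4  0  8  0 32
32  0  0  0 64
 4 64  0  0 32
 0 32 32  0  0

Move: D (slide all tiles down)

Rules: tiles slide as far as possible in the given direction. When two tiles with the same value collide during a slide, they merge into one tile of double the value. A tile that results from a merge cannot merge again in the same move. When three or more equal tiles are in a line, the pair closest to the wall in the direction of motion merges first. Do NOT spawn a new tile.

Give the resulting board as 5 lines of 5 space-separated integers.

Slide down:
col 0: [0, 4, 32, 4, 0] -> [0, 0, 4, 32, 4]
col 1: [0, 0, 0, 64, 32] -> [0, 0, 0, 64, 32]
col 2: [64, 8, 0, 0, 32] -> [0, 0, 64, 8, 32]
col 3: [32, 0, 0, 0, 0] -> [0, 0, 0, 0, 32]
col 4: [2, 32, 64, 32, 0] -> [0, 2, 32, 64, 32]

Answer:  0  0  0  0  0
 0  0  0  0  2
 4  0 64  0 32
32 64  8  0 64
 4 32 32 32 32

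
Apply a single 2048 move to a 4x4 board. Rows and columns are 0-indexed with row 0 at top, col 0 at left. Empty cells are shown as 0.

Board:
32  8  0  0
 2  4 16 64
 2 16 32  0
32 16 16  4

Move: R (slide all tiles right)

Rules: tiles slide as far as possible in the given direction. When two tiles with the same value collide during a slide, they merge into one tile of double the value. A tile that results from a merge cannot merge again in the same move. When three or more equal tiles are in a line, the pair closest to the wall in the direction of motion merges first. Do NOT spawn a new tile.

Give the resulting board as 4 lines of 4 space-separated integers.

Slide right:
row 0: [32, 8, 0, 0] -> [0, 0, 32, 8]
row 1: [2, 4, 16, 64] -> [2, 4, 16, 64]
row 2: [2, 16, 32, 0] -> [0, 2, 16, 32]
row 3: [32, 16, 16, 4] -> [0, 32, 32, 4]

Answer:  0  0 32  8
 2  4 16 64
 0  2 16 32
 0 32 32  4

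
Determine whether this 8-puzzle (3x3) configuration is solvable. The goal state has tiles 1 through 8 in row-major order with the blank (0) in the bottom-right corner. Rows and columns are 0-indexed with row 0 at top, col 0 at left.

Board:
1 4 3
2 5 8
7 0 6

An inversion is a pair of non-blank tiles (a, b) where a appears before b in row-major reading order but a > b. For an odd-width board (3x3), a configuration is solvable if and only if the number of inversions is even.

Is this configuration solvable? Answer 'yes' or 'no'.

Answer: yes

Derivation:
Inversions (pairs i<j in row-major order where tile[i] > tile[j] > 0): 6
6 is even, so the puzzle is solvable.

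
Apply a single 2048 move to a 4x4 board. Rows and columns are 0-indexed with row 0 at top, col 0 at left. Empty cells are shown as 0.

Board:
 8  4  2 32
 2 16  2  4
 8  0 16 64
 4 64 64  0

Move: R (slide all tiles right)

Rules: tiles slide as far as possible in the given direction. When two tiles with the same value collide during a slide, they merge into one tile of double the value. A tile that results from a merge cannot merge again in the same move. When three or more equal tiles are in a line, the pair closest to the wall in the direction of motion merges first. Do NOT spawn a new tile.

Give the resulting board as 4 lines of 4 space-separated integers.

Answer:   8   4   2  32
  2  16   2   4
  0   8  16  64
  0   0   4 128

Derivation:
Slide right:
row 0: [8, 4, 2, 32] -> [8, 4, 2, 32]
row 1: [2, 16, 2, 4] -> [2, 16, 2, 4]
row 2: [8, 0, 16, 64] -> [0, 8, 16, 64]
row 3: [4, 64, 64, 0] -> [0, 0, 4, 128]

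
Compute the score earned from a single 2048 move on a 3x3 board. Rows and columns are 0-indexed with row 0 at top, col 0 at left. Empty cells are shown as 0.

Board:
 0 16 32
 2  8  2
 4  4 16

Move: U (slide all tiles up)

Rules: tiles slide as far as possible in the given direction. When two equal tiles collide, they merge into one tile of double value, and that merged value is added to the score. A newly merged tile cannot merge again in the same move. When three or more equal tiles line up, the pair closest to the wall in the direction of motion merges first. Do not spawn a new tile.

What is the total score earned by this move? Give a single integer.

Answer: 0

Derivation:
Slide up:
col 0: [0, 2, 4] -> [2, 4, 0]  score +0 (running 0)
col 1: [16, 8, 4] -> [16, 8, 4]  score +0 (running 0)
col 2: [32, 2, 16] -> [32, 2, 16]  score +0 (running 0)
Board after move:
 2 16 32
 4  8  2
 0  4 16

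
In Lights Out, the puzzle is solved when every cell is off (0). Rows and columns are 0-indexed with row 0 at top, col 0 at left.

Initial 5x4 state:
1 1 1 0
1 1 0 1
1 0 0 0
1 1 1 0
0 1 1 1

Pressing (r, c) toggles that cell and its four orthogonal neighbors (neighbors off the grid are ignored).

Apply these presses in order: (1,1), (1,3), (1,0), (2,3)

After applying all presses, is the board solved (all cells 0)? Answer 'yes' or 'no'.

Answer: no

Derivation:
After press 1 at (1,1):
1 0 1 0
0 0 1 1
1 1 0 0
1 1 1 0
0 1 1 1

After press 2 at (1,3):
1 0 1 1
0 0 0 0
1 1 0 1
1 1 1 0
0 1 1 1

After press 3 at (1,0):
0 0 1 1
1 1 0 0
0 1 0 1
1 1 1 0
0 1 1 1

After press 4 at (2,3):
0 0 1 1
1 1 0 1
0 1 1 0
1 1 1 1
0 1 1 1

Lights still on: 14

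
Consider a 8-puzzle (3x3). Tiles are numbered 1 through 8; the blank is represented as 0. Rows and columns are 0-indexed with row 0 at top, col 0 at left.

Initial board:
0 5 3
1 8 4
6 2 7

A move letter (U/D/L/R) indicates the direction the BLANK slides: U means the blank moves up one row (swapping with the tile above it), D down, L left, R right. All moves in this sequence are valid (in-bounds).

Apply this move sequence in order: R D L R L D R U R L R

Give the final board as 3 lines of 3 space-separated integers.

Answer: 5 8 3
6 4 0
2 1 7

Derivation:
After move 1 (R):
5 0 3
1 8 4
6 2 7

After move 2 (D):
5 8 3
1 0 4
6 2 7

After move 3 (L):
5 8 3
0 1 4
6 2 7

After move 4 (R):
5 8 3
1 0 4
6 2 7

After move 5 (L):
5 8 3
0 1 4
6 2 7

After move 6 (D):
5 8 3
6 1 4
0 2 7

After move 7 (R):
5 8 3
6 1 4
2 0 7

After move 8 (U):
5 8 3
6 0 4
2 1 7

After move 9 (R):
5 8 3
6 4 0
2 1 7

After move 10 (L):
5 8 3
6 0 4
2 1 7

After move 11 (R):
5 8 3
6 4 0
2 1 7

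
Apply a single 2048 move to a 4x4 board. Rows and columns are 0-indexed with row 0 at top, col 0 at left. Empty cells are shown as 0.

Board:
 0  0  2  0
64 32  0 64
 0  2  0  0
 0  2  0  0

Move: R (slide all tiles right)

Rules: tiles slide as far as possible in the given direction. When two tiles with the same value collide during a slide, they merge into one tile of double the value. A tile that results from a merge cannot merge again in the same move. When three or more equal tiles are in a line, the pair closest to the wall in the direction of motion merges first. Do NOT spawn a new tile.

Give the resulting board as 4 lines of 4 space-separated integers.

Answer:  0  0  0  2
 0 64 32 64
 0  0  0  2
 0  0  0  2

Derivation:
Slide right:
row 0: [0, 0, 2, 0] -> [0, 0, 0, 2]
row 1: [64, 32, 0, 64] -> [0, 64, 32, 64]
row 2: [0, 2, 0, 0] -> [0, 0, 0, 2]
row 3: [0, 2, 0, 0] -> [0, 0, 0, 2]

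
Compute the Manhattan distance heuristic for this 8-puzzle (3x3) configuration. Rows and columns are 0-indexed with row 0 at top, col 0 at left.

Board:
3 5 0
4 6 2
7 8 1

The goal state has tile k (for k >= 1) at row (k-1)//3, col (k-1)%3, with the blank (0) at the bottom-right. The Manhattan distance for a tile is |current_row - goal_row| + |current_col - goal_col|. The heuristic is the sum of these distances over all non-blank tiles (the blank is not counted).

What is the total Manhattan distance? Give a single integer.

Answer: 10

Derivation:
Tile 3: (0,0)->(0,2) = 2
Tile 5: (0,1)->(1,1) = 1
Tile 4: (1,0)->(1,0) = 0
Tile 6: (1,1)->(1,2) = 1
Tile 2: (1,2)->(0,1) = 2
Tile 7: (2,0)->(2,0) = 0
Tile 8: (2,1)->(2,1) = 0
Tile 1: (2,2)->(0,0) = 4
Sum: 2 + 1 + 0 + 1 + 2 + 0 + 0 + 4 = 10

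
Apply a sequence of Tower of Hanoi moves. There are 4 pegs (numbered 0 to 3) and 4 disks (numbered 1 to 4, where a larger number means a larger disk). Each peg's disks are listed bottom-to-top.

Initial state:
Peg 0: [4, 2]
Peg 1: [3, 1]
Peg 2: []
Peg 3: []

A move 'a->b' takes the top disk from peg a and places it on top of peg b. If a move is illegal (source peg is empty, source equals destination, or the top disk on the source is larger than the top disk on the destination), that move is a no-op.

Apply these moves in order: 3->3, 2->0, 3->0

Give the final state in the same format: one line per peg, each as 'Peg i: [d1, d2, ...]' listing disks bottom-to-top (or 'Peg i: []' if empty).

After move 1 (3->3):
Peg 0: [4, 2]
Peg 1: [3, 1]
Peg 2: []
Peg 3: []

After move 2 (2->0):
Peg 0: [4, 2]
Peg 1: [3, 1]
Peg 2: []
Peg 3: []

After move 3 (3->0):
Peg 0: [4, 2]
Peg 1: [3, 1]
Peg 2: []
Peg 3: []

Answer: Peg 0: [4, 2]
Peg 1: [3, 1]
Peg 2: []
Peg 3: []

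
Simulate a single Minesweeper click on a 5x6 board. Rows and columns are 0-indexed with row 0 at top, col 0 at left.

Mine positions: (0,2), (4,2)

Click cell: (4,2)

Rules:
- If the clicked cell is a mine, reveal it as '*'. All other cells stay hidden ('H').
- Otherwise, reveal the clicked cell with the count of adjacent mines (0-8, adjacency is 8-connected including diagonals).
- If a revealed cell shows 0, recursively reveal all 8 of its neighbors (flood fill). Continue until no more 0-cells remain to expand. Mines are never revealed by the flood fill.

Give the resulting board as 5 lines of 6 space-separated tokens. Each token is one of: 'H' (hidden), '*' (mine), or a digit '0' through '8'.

H H H H H H
H H H H H H
H H H H H H
H H H H H H
H H * H H H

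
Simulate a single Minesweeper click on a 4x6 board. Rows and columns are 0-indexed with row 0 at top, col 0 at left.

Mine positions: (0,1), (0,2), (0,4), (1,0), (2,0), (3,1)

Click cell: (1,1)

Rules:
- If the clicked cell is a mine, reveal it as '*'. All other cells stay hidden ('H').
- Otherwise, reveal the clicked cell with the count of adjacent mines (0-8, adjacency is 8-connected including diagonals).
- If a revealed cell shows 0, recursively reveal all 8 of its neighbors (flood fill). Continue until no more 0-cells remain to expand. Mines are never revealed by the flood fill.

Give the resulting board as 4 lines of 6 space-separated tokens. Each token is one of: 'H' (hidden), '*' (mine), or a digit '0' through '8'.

H H H H H H
H 4 H H H H
H H H H H H
H H H H H H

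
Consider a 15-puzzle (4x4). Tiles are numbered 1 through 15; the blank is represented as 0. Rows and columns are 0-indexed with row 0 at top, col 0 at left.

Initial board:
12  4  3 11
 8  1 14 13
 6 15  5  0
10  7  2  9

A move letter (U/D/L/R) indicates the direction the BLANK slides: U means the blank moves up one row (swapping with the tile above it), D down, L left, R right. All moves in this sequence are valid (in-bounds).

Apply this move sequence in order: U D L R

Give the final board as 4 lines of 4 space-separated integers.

Answer: 12  4  3 11
 8  1 14 13
 6 15  5  0
10  7  2  9

Derivation:
After move 1 (U):
12  4  3 11
 8  1 14  0
 6 15  5 13
10  7  2  9

After move 2 (D):
12  4  3 11
 8  1 14 13
 6 15  5  0
10  7  2  9

After move 3 (L):
12  4  3 11
 8  1 14 13
 6 15  0  5
10  7  2  9

After move 4 (R):
12  4  3 11
 8  1 14 13
 6 15  5  0
10  7  2  9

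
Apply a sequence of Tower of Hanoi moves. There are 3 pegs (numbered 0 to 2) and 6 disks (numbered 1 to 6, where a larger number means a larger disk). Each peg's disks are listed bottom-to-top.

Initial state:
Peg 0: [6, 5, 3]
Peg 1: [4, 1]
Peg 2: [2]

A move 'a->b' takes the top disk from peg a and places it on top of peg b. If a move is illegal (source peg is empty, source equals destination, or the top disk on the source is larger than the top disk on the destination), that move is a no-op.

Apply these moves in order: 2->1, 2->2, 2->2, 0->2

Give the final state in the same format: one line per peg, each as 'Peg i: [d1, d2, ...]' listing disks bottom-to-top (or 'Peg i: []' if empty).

Answer: Peg 0: [6, 5, 3]
Peg 1: [4, 1]
Peg 2: [2]

Derivation:
After move 1 (2->1):
Peg 0: [6, 5, 3]
Peg 1: [4, 1]
Peg 2: [2]

After move 2 (2->2):
Peg 0: [6, 5, 3]
Peg 1: [4, 1]
Peg 2: [2]

After move 3 (2->2):
Peg 0: [6, 5, 3]
Peg 1: [4, 1]
Peg 2: [2]

After move 4 (0->2):
Peg 0: [6, 5, 3]
Peg 1: [4, 1]
Peg 2: [2]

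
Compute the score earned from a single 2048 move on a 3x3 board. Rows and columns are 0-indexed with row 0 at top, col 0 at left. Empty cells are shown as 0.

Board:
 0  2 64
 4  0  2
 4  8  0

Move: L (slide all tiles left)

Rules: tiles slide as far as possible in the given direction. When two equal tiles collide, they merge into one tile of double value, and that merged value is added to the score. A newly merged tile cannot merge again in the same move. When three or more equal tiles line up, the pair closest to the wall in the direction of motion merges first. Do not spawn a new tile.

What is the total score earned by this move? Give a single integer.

Answer: 0

Derivation:
Slide left:
row 0: [0, 2, 64] -> [2, 64, 0]  score +0 (running 0)
row 1: [4, 0, 2] -> [4, 2, 0]  score +0 (running 0)
row 2: [4, 8, 0] -> [4, 8, 0]  score +0 (running 0)
Board after move:
 2 64  0
 4  2  0
 4  8  0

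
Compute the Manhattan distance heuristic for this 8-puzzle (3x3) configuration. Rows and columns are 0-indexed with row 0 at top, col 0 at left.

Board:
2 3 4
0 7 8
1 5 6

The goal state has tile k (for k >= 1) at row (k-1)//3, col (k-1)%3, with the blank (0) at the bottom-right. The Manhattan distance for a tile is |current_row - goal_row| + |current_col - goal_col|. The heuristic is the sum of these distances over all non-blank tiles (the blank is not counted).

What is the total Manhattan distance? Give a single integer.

Answer: 13

Derivation:
Tile 2: (0,0)->(0,1) = 1
Tile 3: (0,1)->(0,2) = 1
Tile 4: (0,2)->(1,0) = 3
Tile 7: (1,1)->(2,0) = 2
Tile 8: (1,2)->(2,1) = 2
Tile 1: (2,0)->(0,0) = 2
Tile 5: (2,1)->(1,1) = 1
Tile 6: (2,2)->(1,2) = 1
Sum: 1 + 1 + 3 + 2 + 2 + 2 + 1 + 1 = 13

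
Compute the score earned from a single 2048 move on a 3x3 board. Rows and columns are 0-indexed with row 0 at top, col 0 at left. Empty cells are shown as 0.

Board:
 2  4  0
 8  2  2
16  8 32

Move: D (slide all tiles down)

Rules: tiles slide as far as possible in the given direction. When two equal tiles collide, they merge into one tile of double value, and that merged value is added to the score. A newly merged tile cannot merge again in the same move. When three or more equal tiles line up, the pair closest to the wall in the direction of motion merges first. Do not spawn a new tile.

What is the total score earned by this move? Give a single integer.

Slide down:
col 0: [2, 8, 16] -> [2, 8, 16]  score +0 (running 0)
col 1: [4, 2, 8] -> [4, 2, 8]  score +0 (running 0)
col 2: [0, 2, 32] -> [0, 2, 32]  score +0 (running 0)
Board after move:
 2  4  0
 8  2  2
16  8 32

Answer: 0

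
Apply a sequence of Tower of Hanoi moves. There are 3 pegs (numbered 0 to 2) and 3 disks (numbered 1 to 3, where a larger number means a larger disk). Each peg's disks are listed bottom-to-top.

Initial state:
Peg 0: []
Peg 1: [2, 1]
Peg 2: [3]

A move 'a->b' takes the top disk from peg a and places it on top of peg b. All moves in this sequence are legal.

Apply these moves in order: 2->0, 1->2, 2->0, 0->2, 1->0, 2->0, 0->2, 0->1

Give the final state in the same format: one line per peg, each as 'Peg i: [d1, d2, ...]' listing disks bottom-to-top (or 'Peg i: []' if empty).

After move 1 (2->0):
Peg 0: [3]
Peg 1: [2, 1]
Peg 2: []

After move 2 (1->2):
Peg 0: [3]
Peg 1: [2]
Peg 2: [1]

After move 3 (2->0):
Peg 0: [3, 1]
Peg 1: [2]
Peg 2: []

After move 4 (0->2):
Peg 0: [3]
Peg 1: [2]
Peg 2: [1]

After move 5 (1->0):
Peg 0: [3, 2]
Peg 1: []
Peg 2: [1]

After move 6 (2->0):
Peg 0: [3, 2, 1]
Peg 1: []
Peg 2: []

After move 7 (0->2):
Peg 0: [3, 2]
Peg 1: []
Peg 2: [1]

After move 8 (0->1):
Peg 0: [3]
Peg 1: [2]
Peg 2: [1]

Answer: Peg 0: [3]
Peg 1: [2]
Peg 2: [1]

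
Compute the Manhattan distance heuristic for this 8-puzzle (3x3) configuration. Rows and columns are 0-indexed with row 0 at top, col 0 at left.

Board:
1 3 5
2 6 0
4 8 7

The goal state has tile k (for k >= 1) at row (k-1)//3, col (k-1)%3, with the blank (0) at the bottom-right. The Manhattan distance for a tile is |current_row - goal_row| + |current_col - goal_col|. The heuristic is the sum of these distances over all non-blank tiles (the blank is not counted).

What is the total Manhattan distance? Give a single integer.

Answer: 9

Derivation:
Tile 1: (0,0)->(0,0) = 0
Tile 3: (0,1)->(0,2) = 1
Tile 5: (0,2)->(1,1) = 2
Tile 2: (1,0)->(0,1) = 2
Tile 6: (1,1)->(1,2) = 1
Tile 4: (2,0)->(1,0) = 1
Tile 8: (2,1)->(2,1) = 0
Tile 7: (2,2)->(2,0) = 2
Sum: 0 + 1 + 2 + 2 + 1 + 1 + 0 + 2 = 9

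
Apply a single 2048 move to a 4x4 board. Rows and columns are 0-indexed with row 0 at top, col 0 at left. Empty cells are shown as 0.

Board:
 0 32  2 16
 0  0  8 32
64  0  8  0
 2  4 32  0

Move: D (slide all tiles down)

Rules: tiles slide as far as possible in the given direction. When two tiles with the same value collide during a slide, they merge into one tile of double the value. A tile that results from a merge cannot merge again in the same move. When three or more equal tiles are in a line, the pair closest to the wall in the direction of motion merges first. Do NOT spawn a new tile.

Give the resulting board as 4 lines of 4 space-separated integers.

Slide down:
col 0: [0, 0, 64, 2] -> [0, 0, 64, 2]
col 1: [32, 0, 0, 4] -> [0, 0, 32, 4]
col 2: [2, 8, 8, 32] -> [0, 2, 16, 32]
col 3: [16, 32, 0, 0] -> [0, 0, 16, 32]

Answer:  0  0  0  0
 0  0  2  0
64 32 16 16
 2  4 32 32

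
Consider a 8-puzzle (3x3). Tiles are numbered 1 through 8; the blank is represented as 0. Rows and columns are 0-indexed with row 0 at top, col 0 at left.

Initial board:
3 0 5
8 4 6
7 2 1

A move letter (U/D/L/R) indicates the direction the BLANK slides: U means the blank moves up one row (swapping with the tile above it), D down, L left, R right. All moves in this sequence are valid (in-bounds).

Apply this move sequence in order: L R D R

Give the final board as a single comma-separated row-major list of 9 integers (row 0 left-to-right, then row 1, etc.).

Answer: 3, 4, 5, 8, 6, 0, 7, 2, 1

Derivation:
After move 1 (L):
0 3 5
8 4 6
7 2 1

After move 2 (R):
3 0 5
8 4 6
7 2 1

After move 3 (D):
3 4 5
8 0 6
7 2 1

After move 4 (R):
3 4 5
8 6 0
7 2 1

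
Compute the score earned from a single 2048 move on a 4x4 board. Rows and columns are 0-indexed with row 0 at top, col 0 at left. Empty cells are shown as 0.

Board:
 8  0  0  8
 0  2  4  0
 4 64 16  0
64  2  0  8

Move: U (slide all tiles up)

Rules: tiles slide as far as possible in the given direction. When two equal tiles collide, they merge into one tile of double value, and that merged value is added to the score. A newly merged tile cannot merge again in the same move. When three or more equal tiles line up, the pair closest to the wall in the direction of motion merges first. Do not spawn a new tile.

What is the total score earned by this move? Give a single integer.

Slide up:
col 0: [8, 0, 4, 64] -> [8, 4, 64, 0]  score +0 (running 0)
col 1: [0, 2, 64, 2] -> [2, 64, 2, 0]  score +0 (running 0)
col 2: [0, 4, 16, 0] -> [4, 16, 0, 0]  score +0 (running 0)
col 3: [8, 0, 0, 8] -> [16, 0, 0, 0]  score +16 (running 16)
Board after move:
 8  2  4 16
 4 64 16  0
64  2  0  0
 0  0  0  0

Answer: 16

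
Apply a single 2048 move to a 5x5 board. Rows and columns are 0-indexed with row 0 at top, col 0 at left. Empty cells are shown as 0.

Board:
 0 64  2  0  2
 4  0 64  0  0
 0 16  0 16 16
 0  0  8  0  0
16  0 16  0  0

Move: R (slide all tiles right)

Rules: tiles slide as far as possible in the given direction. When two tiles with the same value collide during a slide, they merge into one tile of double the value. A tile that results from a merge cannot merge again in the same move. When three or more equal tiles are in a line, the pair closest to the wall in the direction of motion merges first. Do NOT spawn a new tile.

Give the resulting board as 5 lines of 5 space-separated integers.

Answer:  0  0  0 64  4
 0  0  0  4 64
 0  0  0 16 32
 0  0  0  0  8
 0  0  0  0 32

Derivation:
Slide right:
row 0: [0, 64, 2, 0, 2] -> [0, 0, 0, 64, 4]
row 1: [4, 0, 64, 0, 0] -> [0, 0, 0, 4, 64]
row 2: [0, 16, 0, 16, 16] -> [0, 0, 0, 16, 32]
row 3: [0, 0, 8, 0, 0] -> [0, 0, 0, 0, 8]
row 4: [16, 0, 16, 0, 0] -> [0, 0, 0, 0, 32]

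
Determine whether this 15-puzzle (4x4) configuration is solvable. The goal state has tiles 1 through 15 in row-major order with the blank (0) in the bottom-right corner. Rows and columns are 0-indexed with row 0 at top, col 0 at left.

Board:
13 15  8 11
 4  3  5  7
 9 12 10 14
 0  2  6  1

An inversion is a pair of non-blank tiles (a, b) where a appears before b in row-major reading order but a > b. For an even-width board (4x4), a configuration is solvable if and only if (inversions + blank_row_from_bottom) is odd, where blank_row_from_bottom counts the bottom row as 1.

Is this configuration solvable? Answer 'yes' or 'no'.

Answer: yes

Derivation:
Inversions: 66
Blank is in row 3 (0-indexed from top), which is row 1 counting from the bottom (bottom = 1).
66 + 1 = 67, which is odd, so the puzzle is solvable.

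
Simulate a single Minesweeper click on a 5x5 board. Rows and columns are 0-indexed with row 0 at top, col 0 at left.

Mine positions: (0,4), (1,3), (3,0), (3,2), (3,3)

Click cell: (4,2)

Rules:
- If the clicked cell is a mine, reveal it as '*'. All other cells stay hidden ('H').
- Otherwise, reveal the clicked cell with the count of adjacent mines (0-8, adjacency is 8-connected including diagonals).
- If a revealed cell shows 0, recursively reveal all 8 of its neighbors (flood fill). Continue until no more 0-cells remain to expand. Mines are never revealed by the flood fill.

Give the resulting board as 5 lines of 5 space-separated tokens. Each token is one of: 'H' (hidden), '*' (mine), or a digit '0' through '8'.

H H H H H
H H H H H
H H H H H
H H H H H
H H 2 H H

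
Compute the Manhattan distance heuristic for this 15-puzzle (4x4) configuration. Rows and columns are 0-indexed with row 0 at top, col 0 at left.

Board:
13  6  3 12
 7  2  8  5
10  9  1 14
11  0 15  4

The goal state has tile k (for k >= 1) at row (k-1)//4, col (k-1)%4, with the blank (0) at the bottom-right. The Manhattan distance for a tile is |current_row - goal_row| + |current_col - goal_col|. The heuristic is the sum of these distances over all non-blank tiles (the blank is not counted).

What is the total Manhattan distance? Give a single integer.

Answer: 28

Derivation:
Tile 13: (0,0)->(3,0) = 3
Tile 6: (0,1)->(1,1) = 1
Tile 3: (0,2)->(0,2) = 0
Tile 12: (0,3)->(2,3) = 2
Tile 7: (1,0)->(1,2) = 2
Tile 2: (1,1)->(0,1) = 1
Tile 8: (1,2)->(1,3) = 1
Tile 5: (1,3)->(1,0) = 3
Tile 10: (2,0)->(2,1) = 1
Tile 9: (2,1)->(2,0) = 1
Tile 1: (2,2)->(0,0) = 4
Tile 14: (2,3)->(3,1) = 3
Tile 11: (3,0)->(2,2) = 3
Tile 15: (3,2)->(3,2) = 0
Tile 4: (3,3)->(0,3) = 3
Sum: 3 + 1 + 0 + 2 + 2 + 1 + 1 + 3 + 1 + 1 + 4 + 3 + 3 + 0 + 3 = 28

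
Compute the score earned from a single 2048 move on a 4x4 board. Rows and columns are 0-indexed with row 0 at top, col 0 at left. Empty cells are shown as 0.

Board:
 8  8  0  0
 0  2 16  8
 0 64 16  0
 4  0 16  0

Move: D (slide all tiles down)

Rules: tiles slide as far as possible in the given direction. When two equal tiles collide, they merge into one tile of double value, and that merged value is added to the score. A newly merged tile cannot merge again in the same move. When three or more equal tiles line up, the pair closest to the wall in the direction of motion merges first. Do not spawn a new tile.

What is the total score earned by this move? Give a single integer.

Slide down:
col 0: [8, 0, 0, 4] -> [0, 0, 8, 4]  score +0 (running 0)
col 1: [8, 2, 64, 0] -> [0, 8, 2, 64]  score +0 (running 0)
col 2: [0, 16, 16, 16] -> [0, 0, 16, 32]  score +32 (running 32)
col 3: [0, 8, 0, 0] -> [0, 0, 0, 8]  score +0 (running 32)
Board after move:
 0  0  0  0
 0  8  0  0
 8  2 16  0
 4 64 32  8

Answer: 32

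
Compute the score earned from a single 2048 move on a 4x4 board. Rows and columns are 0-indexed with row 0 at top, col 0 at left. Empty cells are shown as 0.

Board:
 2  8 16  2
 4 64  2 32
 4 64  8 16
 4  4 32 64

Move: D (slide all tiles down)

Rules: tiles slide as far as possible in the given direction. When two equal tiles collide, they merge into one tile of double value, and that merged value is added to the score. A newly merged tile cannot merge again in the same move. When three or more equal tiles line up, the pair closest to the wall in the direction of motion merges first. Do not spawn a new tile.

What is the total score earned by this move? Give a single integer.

Answer: 136

Derivation:
Slide down:
col 0: [2, 4, 4, 4] -> [0, 2, 4, 8]  score +8 (running 8)
col 1: [8, 64, 64, 4] -> [0, 8, 128, 4]  score +128 (running 136)
col 2: [16, 2, 8, 32] -> [16, 2, 8, 32]  score +0 (running 136)
col 3: [2, 32, 16, 64] -> [2, 32, 16, 64]  score +0 (running 136)
Board after move:
  0   0  16   2
  2   8   2  32
  4 128   8  16
  8   4  32  64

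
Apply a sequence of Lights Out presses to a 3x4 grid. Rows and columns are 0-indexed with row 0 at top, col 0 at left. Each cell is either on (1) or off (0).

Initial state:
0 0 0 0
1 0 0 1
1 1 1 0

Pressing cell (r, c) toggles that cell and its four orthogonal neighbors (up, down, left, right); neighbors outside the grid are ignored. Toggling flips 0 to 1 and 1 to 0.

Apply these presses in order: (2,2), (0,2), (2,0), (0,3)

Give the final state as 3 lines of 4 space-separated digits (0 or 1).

After press 1 at (2,2):
0 0 0 0
1 0 1 1
1 0 0 1

After press 2 at (0,2):
0 1 1 1
1 0 0 1
1 0 0 1

After press 3 at (2,0):
0 1 1 1
0 0 0 1
0 1 0 1

After press 4 at (0,3):
0 1 0 0
0 0 0 0
0 1 0 1

Answer: 0 1 0 0
0 0 0 0
0 1 0 1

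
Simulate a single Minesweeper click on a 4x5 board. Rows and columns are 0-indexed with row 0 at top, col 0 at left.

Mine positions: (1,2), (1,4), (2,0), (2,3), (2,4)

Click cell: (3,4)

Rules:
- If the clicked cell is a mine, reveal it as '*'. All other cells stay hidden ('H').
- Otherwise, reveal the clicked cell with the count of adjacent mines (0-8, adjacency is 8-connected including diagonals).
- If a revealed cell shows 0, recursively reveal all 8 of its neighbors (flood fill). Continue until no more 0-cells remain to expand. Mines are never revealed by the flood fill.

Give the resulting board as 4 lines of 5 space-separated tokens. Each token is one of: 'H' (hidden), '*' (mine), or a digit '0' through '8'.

H H H H H
H H H H H
H H H H H
H H H H 2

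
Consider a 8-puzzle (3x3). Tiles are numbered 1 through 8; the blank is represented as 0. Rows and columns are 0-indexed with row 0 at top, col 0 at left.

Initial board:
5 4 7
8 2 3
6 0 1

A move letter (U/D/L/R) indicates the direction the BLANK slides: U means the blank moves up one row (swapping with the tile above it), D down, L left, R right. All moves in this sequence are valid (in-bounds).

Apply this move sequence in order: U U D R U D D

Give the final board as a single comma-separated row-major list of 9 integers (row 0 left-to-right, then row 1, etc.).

After move 1 (U):
5 4 7
8 0 3
6 2 1

After move 2 (U):
5 0 7
8 4 3
6 2 1

After move 3 (D):
5 4 7
8 0 3
6 2 1

After move 4 (R):
5 4 7
8 3 0
6 2 1

After move 5 (U):
5 4 0
8 3 7
6 2 1

After move 6 (D):
5 4 7
8 3 0
6 2 1

After move 7 (D):
5 4 7
8 3 1
6 2 0

Answer: 5, 4, 7, 8, 3, 1, 6, 2, 0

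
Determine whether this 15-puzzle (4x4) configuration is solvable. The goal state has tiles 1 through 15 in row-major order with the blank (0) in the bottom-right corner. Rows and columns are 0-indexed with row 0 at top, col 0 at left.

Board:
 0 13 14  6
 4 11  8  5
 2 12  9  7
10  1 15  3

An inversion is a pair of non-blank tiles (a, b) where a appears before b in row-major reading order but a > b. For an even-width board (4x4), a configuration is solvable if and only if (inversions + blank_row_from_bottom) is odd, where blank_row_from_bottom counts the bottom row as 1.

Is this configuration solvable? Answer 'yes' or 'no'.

Answer: no

Derivation:
Inversions: 62
Blank is in row 0 (0-indexed from top), which is row 4 counting from the bottom (bottom = 1).
62 + 4 = 66, which is even, so the puzzle is not solvable.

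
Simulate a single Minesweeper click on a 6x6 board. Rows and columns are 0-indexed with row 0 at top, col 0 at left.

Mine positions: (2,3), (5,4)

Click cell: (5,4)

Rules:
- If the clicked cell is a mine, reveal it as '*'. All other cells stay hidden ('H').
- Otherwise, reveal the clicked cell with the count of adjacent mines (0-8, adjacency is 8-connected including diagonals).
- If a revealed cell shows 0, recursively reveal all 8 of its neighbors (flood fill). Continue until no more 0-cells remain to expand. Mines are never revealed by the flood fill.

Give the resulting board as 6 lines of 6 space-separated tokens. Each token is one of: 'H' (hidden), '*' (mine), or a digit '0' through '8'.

H H H H H H
H H H H H H
H H H H H H
H H H H H H
H H H H H H
H H H H * H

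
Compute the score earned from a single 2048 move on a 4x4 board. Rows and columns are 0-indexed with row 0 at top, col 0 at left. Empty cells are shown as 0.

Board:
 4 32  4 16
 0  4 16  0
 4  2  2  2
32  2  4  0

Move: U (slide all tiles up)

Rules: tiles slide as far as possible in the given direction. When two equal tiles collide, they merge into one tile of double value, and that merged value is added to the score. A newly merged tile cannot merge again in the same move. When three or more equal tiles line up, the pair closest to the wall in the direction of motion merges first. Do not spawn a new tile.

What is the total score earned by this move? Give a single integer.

Slide up:
col 0: [4, 0, 4, 32] -> [8, 32, 0, 0]  score +8 (running 8)
col 1: [32, 4, 2, 2] -> [32, 4, 4, 0]  score +4 (running 12)
col 2: [4, 16, 2, 4] -> [4, 16, 2, 4]  score +0 (running 12)
col 3: [16, 0, 2, 0] -> [16, 2, 0, 0]  score +0 (running 12)
Board after move:
 8 32  4 16
32  4 16  2
 0  4  2  0
 0  0  4  0

Answer: 12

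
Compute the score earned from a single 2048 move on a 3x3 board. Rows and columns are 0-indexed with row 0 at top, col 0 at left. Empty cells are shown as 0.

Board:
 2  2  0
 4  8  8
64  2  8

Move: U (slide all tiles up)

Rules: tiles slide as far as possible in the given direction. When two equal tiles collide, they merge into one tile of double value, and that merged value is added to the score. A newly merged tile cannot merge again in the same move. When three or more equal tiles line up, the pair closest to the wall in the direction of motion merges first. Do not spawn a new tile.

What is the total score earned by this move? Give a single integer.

Slide up:
col 0: [2, 4, 64] -> [2, 4, 64]  score +0 (running 0)
col 1: [2, 8, 2] -> [2, 8, 2]  score +0 (running 0)
col 2: [0, 8, 8] -> [16, 0, 0]  score +16 (running 16)
Board after move:
 2  2 16
 4  8  0
64  2  0

Answer: 16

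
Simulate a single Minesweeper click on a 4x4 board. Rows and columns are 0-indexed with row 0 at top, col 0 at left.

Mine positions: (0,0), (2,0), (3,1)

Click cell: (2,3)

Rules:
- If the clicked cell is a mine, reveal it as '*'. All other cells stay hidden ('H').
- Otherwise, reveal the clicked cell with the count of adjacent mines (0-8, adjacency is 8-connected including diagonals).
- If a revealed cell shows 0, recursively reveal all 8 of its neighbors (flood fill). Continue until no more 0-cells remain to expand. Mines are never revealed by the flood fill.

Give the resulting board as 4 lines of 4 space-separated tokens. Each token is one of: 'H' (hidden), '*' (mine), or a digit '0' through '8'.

H 1 0 0
H 2 0 0
H 2 1 0
H H 1 0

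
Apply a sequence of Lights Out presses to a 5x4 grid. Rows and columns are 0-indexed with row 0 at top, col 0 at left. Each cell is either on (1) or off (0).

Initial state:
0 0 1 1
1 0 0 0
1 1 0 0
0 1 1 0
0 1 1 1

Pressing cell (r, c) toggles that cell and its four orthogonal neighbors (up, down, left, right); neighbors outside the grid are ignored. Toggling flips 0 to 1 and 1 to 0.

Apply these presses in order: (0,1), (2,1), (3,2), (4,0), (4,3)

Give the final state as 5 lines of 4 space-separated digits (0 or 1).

Answer: 1 1 0 1
1 0 0 0
0 0 0 0
1 1 0 0
1 0 1 0

Derivation:
After press 1 at (0,1):
1 1 0 1
1 1 0 0
1 1 0 0
0 1 1 0
0 1 1 1

After press 2 at (2,1):
1 1 0 1
1 0 0 0
0 0 1 0
0 0 1 0
0 1 1 1

After press 3 at (3,2):
1 1 0 1
1 0 0 0
0 0 0 0
0 1 0 1
0 1 0 1

After press 4 at (4,0):
1 1 0 1
1 0 0 0
0 0 0 0
1 1 0 1
1 0 0 1

After press 5 at (4,3):
1 1 0 1
1 0 0 0
0 0 0 0
1 1 0 0
1 0 1 0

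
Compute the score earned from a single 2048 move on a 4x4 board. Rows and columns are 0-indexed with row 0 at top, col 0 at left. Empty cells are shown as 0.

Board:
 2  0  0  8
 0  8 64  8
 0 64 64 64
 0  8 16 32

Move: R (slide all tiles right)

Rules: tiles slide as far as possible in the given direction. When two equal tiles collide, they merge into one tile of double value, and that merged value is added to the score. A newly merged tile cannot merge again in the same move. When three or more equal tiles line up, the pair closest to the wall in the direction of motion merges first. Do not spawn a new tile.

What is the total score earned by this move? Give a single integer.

Slide right:
row 0: [2, 0, 0, 8] -> [0, 0, 2, 8]  score +0 (running 0)
row 1: [0, 8, 64, 8] -> [0, 8, 64, 8]  score +0 (running 0)
row 2: [0, 64, 64, 64] -> [0, 0, 64, 128]  score +128 (running 128)
row 3: [0, 8, 16, 32] -> [0, 8, 16, 32]  score +0 (running 128)
Board after move:
  0   0   2   8
  0   8  64   8
  0   0  64 128
  0   8  16  32

Answer: 128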